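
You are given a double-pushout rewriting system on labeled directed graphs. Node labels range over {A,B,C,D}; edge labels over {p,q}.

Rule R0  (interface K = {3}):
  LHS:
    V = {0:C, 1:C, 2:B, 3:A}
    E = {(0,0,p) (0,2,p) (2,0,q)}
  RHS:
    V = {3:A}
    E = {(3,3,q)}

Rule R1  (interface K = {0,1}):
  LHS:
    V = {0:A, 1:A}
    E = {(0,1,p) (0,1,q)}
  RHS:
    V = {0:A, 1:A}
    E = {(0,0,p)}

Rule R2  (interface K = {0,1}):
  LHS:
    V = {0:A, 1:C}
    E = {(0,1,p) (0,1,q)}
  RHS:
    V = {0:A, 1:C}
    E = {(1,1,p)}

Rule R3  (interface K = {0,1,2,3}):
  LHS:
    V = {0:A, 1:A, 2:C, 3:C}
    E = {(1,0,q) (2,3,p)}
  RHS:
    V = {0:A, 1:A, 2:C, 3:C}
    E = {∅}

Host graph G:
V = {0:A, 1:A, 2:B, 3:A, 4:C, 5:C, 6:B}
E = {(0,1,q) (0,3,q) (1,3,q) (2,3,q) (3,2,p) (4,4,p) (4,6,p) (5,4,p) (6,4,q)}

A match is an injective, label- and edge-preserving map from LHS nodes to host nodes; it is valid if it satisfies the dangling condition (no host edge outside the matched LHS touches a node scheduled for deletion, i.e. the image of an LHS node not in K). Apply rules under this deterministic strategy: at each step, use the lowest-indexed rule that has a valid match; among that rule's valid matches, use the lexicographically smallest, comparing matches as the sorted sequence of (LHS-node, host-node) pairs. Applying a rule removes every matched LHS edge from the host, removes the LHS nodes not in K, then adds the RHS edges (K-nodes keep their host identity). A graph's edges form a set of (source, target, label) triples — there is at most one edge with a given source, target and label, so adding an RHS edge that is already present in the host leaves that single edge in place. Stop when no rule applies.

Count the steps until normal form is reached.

initial: |V|=7 |E|=9  E = 0-q->1 0-q->3 1-q->3 2-q->3 3-p->2 4-p->4 4-p->6 5-p->4 6-q->4
step 1: apply R3 at {0↦1, 1↦0, 2↦5, 3↦4}  → |V|=7 |E|=7  E = 0-q->3 1-q->3 2-q->3 3-p->2 4-p->4 4-p->6 6-q->4
step 2: apply R0 at {0↦4, 1↦5, 2↦6, 3↦0}  → |V|=4 |E|=5  E = 0-q->0 0-q->3 1-q->3 2-q->3 3-p->2
normal form: no rule applies after step 2

Answer: 2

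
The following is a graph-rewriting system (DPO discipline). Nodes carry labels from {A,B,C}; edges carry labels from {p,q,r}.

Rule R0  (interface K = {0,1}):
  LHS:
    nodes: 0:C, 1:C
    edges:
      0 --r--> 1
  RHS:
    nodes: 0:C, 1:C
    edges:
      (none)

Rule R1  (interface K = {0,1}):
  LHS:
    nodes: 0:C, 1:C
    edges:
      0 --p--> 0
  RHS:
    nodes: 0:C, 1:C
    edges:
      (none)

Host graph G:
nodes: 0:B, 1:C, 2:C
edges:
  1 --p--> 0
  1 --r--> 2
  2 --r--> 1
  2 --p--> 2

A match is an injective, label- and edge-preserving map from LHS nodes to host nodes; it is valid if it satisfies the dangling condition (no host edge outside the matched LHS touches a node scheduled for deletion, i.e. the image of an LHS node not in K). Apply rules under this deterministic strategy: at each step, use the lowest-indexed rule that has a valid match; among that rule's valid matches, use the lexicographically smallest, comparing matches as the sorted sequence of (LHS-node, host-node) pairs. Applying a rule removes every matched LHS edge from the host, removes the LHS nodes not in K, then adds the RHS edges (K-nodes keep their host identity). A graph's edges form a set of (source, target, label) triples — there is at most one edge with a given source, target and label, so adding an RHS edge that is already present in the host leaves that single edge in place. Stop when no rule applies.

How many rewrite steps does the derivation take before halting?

Answer: 3

Rewrite trace:
initial: |V|=3 |E|=4  E = 1-p->0 1-r->2 2-r->1 2-p->2
step 1: apply R0 at {0↦1, 1↦2}  → |V|=3 |E|=3  E = 1-p->0 2-r->1 2-p->2
step 2: apply R0 at {0↦2, 1↦1}  → |V|=3 |E|=2  E = 1-p->0 2-p->2
step 3: apply R1 at {0↦2, 1↦1}  → |V|=3 |E|=1  E = 1-p->0
final graph: no rule applies after step 3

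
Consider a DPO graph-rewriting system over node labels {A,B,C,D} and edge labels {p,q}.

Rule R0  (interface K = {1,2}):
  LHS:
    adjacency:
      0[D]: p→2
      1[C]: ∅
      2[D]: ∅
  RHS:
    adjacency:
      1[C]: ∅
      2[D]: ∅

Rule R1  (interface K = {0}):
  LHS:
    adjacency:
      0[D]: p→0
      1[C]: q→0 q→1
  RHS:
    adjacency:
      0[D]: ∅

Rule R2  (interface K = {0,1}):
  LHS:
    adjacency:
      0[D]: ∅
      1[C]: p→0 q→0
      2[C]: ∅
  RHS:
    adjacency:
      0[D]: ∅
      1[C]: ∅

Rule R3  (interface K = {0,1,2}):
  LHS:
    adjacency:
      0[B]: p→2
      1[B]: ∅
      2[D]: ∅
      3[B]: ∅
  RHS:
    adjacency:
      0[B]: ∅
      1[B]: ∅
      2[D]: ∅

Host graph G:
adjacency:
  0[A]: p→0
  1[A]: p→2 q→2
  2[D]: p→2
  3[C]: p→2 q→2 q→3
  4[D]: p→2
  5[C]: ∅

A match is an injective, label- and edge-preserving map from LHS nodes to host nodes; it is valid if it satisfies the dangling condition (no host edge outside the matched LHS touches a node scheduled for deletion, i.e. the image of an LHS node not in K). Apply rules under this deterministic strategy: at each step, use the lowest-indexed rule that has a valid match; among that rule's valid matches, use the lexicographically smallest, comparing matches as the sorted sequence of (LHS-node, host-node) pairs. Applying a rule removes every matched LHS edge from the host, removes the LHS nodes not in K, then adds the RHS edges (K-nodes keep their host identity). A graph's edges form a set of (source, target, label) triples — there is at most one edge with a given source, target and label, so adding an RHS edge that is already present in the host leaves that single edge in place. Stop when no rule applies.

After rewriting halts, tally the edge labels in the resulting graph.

Answer: p:3 q:2

Rewrite trace:
[0] host  ⇒  6 nodes, 8 edges  {0-p->0 1-p->2 1-q->2 2-p->2 3-p->2 3-q->2 3-q->3 4-p->2}
[1] R0 @ {0↦4, 1↦3, 2↦2}  ⇒  5 nodes, 7 edges  {0-p->0 1-p->2 1-q->2 2-p->2 3-p->2 3-q->2 3-q->3}
[2] R2 @ {0↦2, 1↦3, 2↦5}  ⇒  4 nodes, 5 edges  {0-p->0 1-p->2 1-q->2 2-p->2 3-q->3}
final graph: no rule applies after step 2
NF edges: [(0, 0, 'p'), (1, 2, 'p'), (1, 2, 'q'), (2, 2, 'p'), (3, 3, 'q')]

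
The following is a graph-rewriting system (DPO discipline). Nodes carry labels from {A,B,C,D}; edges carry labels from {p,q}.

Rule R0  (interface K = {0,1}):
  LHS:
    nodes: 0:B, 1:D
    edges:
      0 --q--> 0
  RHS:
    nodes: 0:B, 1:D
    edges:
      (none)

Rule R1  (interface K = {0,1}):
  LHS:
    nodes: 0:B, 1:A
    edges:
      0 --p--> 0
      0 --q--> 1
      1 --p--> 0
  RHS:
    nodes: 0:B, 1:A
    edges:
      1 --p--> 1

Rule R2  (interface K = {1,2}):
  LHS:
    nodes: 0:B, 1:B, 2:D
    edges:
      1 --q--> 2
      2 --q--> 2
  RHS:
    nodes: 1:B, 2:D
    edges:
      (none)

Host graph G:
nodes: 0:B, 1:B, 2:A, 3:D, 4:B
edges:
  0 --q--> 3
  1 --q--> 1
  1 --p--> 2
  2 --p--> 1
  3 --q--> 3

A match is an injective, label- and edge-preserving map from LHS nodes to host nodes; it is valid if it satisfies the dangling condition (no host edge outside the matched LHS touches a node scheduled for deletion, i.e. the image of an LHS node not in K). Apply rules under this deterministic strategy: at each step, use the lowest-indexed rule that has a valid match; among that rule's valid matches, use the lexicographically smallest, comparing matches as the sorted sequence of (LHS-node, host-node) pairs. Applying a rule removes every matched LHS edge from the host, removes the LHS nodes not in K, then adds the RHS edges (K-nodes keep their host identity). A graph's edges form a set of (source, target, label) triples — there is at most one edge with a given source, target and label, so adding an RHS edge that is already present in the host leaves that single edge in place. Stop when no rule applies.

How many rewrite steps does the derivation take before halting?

Answer: 2

Steps:
start.  V:5 E:5  edges: 0-q->3 1-q->1 1-p->2 2-p->1 3-q->3
1. fire R0 via {0↦1, 1↦3}  →  V:5 E:4  edges: 0-q->3 1-p->2 2-p->1 3-q->3
2. fire R2 via {0↦4, 1↦0, 2↦3}  →  V:4 E:2  edges: 1-p->2 2-p->1
normal form: no rule applies after step 2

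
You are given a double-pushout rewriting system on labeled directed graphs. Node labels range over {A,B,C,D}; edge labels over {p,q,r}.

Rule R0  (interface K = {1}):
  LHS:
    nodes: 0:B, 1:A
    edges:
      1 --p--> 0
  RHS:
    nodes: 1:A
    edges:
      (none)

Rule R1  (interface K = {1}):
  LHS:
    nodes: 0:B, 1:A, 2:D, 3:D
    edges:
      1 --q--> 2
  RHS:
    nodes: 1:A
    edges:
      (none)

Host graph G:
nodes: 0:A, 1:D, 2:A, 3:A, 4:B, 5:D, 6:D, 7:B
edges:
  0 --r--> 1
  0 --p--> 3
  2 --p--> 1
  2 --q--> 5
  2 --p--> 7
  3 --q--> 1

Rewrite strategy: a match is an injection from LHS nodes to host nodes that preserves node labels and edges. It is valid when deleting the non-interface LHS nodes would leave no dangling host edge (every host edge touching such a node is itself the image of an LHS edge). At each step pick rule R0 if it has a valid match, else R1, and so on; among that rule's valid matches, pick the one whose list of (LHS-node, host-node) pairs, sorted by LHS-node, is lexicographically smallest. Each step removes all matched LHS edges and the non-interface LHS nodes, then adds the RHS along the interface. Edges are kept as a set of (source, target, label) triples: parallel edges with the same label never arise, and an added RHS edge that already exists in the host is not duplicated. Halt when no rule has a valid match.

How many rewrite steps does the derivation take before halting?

Answer: 2

Steps:
initial: |V|=8 |E|=6  E = 0-r->1 0-p->3 2-p->1 2-q->5 2-p->7 3-q->1
step 1: apply R0 at {0↦7, 1↦2}  → |V|=7 |E|=5  E = 0-r->1 0-p->3 2-p->1 2-q->5 3-q->1
step 2: apply R1 at {0↦4, 1↦2, 2↦5, 3↦6}  → |V|=4 |E|=4  E = 0-r->1 0-p->3 2-p->1 3-q->1
halt: no rule applies after step 2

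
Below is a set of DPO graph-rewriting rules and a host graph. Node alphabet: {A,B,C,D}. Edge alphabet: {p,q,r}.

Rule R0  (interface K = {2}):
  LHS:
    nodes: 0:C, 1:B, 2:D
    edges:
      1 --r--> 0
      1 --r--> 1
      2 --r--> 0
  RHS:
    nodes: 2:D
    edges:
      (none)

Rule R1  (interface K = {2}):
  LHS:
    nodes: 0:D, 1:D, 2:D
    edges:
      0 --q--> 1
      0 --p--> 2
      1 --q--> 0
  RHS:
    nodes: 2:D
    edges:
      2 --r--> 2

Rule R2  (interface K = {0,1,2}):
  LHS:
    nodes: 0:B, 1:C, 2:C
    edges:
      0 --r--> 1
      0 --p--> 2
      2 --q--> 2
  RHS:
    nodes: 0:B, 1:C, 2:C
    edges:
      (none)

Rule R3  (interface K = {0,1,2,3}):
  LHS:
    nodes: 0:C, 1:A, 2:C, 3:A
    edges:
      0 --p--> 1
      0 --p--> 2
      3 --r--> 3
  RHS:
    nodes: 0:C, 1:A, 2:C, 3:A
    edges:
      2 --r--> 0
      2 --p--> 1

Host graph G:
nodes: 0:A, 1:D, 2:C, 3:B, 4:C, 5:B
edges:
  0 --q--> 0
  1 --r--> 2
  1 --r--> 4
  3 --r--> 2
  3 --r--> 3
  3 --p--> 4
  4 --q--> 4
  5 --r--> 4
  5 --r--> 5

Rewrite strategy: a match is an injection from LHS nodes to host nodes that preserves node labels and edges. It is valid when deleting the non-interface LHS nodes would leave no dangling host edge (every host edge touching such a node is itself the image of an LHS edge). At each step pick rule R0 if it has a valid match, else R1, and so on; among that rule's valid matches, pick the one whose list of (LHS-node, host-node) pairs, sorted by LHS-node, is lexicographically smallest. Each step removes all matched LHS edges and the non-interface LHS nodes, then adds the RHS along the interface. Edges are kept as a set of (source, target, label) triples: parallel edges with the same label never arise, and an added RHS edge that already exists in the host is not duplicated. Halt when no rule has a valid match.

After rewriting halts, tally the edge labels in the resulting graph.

[0] host  ⇒  6 nodes, 9 edges  {0-q->0 1-r->2 1-r->4 3-r->2 3-r->3 3-p->4 4-q->4 5-r->4 5-r->5}
[1] R2 @ {0↦3, 1↦2, 2↦4}  ⇒  6 nodes, 6 edges  {0-q->0 1-r->2 1-r->4 3-r->3 5-r->4 5-r->5}
[2] R0 @ {0↦4, 1↦5, 2↦1}  ⇒  4 nodes, 3 edges  {0-q->0 1-r->2 3-r->3}
final graph: no rule applies after step 2
NF edges: [(0, 0, 'q'), (1, 2, 'r'), (3, 3, 'r')]

Answer: q:1 r:2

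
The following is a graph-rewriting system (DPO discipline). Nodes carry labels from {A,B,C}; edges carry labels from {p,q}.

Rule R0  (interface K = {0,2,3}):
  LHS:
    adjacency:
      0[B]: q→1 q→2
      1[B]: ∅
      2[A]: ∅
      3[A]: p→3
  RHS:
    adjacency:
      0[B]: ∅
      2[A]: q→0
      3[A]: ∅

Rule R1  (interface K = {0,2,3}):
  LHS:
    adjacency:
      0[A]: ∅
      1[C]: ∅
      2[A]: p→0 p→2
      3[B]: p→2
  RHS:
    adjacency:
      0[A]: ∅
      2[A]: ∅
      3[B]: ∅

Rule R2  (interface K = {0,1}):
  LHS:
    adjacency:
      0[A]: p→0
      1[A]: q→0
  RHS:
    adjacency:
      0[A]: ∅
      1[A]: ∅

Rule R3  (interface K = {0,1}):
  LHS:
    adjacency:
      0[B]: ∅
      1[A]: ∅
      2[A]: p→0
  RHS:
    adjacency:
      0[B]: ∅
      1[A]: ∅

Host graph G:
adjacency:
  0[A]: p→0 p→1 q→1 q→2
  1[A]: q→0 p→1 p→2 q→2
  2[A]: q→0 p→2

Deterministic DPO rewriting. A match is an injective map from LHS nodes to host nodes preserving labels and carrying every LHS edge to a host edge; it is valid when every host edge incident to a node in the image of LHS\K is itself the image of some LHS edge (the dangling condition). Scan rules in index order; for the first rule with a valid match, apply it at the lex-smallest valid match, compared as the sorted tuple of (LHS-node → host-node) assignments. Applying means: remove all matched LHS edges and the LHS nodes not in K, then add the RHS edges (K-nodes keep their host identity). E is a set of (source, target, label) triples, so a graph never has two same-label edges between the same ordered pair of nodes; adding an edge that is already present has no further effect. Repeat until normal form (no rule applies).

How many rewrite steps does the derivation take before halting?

Answer: 3

Steps:
[0] host  ⇒  3 nodes, 10 edges  {0-p->0 0-p->1 0-q->1 0-q->2 1-q->0 1-p->1 1-p->2 1-q->2 2-q->0 2-p->2}
[1] R2 @ {0↦0, 1↦1}  ⇒  3 nodes, 8 edges  {0-p->1 0-q->1 0-q->2 1-p->1 1-p->2 1-q->2 2-q->0 2-p->2}
[2] R2 @ {0↦1, 1↦0}  ⇒  3 nodes, 6 edges  {0-p->1 0-q->2 1-p->2 1-q->2 2-q->0 2-p->2}
[3] R2 @ {0↦2, 1↦0}  ⇒  3 nodes, 4 edges  {0-p->1 1-p->2 1-q->2 2-q->0}
final graph: no rule applies after step 3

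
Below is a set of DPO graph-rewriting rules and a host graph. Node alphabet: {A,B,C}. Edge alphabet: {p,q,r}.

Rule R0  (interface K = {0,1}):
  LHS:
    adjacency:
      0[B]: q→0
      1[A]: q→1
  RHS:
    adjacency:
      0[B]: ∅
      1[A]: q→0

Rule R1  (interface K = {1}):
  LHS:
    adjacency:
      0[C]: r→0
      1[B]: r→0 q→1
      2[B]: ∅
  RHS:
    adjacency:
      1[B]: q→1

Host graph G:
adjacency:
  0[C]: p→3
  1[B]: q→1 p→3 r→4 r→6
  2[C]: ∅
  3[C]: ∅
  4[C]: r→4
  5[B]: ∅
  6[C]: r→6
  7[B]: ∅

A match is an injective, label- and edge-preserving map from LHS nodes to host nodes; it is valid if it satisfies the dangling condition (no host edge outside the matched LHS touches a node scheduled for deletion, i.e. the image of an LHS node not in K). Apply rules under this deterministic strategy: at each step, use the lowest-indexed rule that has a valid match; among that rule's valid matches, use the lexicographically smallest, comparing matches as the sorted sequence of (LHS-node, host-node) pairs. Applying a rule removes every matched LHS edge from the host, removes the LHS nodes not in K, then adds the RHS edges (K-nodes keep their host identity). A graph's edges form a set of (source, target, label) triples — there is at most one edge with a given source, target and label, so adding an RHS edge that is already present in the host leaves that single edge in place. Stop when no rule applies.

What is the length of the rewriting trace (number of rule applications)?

start.  V:8 E:7  edges: 0-p->3 1-q->1 1-p->3 1-r->4 1-r->6 4-r->4 6-r->6
1. fire R1 via {0↦4, 1↦1, 2↦5}  →  V:6 E:5  edges: 0-p->3 1-q->1 1-p->3 1-r->6 6-r->6
2. fire R1 via {0↦6, 1↦1, 2↦7}  →  V:4 E:3  edges: 0-p->3 1-q->1 1-p->3
halt: no rule applies after step 2

Answer: 2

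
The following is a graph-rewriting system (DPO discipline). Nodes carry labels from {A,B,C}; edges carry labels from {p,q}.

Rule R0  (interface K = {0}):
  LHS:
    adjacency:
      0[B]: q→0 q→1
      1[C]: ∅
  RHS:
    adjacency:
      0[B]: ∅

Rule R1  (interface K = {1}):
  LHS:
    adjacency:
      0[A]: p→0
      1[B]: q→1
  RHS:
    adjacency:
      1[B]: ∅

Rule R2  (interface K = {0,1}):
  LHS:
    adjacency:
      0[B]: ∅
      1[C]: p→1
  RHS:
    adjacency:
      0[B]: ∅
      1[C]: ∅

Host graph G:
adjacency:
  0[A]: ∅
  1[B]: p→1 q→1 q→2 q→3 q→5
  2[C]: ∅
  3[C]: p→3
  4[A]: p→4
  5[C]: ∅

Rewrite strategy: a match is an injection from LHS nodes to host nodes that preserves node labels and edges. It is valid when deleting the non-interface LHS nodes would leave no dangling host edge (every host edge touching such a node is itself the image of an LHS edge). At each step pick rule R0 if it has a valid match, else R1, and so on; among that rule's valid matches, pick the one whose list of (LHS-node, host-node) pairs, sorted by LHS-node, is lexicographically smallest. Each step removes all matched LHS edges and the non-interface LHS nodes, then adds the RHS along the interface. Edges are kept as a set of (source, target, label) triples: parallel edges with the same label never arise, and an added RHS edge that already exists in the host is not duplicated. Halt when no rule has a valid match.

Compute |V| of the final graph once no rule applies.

[0] host  ⇒  6 nodes, 7 edges  {1-p->1 1-q->1 1-q->2 1-q->3 1-q->5 3-p->3 4-p->4}
[1] R0 @ {0↦1, 1↦2}  ⇒  5 nodes, 5 edges  {1-p->1 1-q->3 1-q->5 3-p->3 4-p->4}
[2] R2 @ {0↦1, 1↦3}  ⇒  5 nodes, 4 edges  {1-p->1 1-q->3 1-q->5 4-p->4}
halt: no rule applies after step 2
NF nodes: {0:A, 1:B, 3:C, 4:A, 5:C}

Answer: 5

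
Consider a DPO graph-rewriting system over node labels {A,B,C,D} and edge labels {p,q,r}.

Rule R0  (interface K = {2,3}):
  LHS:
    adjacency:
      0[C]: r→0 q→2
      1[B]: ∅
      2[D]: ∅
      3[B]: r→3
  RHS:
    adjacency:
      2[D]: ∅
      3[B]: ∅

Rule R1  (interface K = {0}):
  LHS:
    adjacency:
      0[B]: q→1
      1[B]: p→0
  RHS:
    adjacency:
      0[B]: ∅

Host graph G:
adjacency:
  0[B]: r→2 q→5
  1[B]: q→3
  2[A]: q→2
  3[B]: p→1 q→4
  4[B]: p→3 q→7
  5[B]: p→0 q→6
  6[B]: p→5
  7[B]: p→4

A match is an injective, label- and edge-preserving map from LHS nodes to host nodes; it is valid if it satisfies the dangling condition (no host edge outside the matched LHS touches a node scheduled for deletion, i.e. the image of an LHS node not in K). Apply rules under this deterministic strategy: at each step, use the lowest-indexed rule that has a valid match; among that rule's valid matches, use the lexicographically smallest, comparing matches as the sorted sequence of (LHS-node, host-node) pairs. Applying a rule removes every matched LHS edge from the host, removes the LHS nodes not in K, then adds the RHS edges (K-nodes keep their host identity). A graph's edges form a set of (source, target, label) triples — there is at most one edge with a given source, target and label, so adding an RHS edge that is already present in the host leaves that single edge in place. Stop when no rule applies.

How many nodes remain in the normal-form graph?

initial: |V|=8 |E|=12  E = 0-r->2 0-q->5 1-q->3 2-q->2 3-p->1 3-q->4 4-p->3 4-q->7 5-p->0 5-q->6 6-p->5 7-p->4
step 1: apply R1 at {0↦4, 1↦7}  → |V|=7 |E|=10  E = 0-r->2 0-q->5 1-q->3 2-q->2 3-p->1 3-q->4 4-p->3 5-p->0 5-q->6 6-p->5
step 2: apply R1 at {0↦3, 1↦4}  → |V|=6 |E|=8  E = 0-r->2 0-q->5 1-q->3 2-q->2 3-p->1 5-p->0 5-q->6 6-p->5
step 3: apply R1 at {0↦1, 1↦3}  → |V|=5 |E|=6  E = 0-r->2 0-q->5 2-q->2 5-p->0 5-q->6 6-p->5
step 4: apply R1 at {0↦5, 1↦6}  → |V|=4 |E|=4  E = 0-r->2 0-q->5 2-q->2 5-p->0
step 5: apply R1 at {0↦0, 1↦5}  → |V|=3 |E|=2  E = 0-r->2 2-q->2
halt: no rule applies after step 5
NF nodes: {0:B, 1:B, 2:A}

Answer: 3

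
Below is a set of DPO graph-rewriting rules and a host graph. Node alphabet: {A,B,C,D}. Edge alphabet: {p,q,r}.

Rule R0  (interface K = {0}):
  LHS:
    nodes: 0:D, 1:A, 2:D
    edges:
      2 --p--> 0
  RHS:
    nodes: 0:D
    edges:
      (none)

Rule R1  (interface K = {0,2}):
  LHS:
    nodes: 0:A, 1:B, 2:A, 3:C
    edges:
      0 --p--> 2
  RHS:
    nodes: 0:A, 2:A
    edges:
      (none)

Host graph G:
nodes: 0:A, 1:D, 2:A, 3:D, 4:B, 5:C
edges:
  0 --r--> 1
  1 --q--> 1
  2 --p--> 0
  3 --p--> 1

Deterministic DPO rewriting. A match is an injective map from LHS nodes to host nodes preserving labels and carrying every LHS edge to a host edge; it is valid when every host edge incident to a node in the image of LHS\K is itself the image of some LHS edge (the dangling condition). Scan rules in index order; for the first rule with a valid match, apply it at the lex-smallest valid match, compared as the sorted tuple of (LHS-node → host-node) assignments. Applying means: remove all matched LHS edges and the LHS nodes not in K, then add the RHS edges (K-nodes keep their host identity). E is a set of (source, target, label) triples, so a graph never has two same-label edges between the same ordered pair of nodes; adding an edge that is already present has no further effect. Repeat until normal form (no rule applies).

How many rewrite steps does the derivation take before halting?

Answer: 2

Steps:
initial: |V|=6 |E|=4  E = 0-r->1 1-q->1 2-p->0 3-p->1
step 1: apply R1 at {0↦2, 1↦4, 2↦0, 3↦5}  → |V|=4 |E|=3  E = 0-r->1 1-q->1 3-p->1
step 2: apply R0 at {0↦1, 1↦2, 2↦3}  → |V|=2 |E|=2  E = 0-r->1 1-q->1
halt: no rule applies after step 2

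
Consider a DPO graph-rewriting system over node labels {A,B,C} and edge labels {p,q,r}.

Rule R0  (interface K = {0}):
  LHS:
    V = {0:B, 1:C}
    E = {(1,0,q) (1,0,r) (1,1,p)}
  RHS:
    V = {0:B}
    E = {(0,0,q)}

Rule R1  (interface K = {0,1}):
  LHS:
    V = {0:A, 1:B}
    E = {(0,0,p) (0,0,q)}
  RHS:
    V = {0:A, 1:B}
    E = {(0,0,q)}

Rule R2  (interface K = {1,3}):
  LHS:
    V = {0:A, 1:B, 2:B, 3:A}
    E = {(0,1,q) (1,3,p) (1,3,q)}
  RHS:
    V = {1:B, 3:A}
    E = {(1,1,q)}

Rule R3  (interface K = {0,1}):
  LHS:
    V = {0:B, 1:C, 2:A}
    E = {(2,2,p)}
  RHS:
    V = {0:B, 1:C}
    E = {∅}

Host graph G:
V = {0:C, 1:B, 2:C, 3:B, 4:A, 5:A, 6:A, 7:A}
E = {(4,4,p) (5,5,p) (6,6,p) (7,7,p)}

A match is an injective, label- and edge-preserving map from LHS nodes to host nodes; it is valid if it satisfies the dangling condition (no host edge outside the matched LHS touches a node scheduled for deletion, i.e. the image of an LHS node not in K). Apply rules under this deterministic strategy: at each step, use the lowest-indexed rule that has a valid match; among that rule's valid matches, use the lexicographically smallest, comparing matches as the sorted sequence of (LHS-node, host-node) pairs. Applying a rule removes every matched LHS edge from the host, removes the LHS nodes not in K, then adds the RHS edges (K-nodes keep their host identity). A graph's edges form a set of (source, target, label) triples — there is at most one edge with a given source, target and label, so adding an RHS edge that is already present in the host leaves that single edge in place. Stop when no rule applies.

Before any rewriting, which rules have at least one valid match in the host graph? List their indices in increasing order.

R0: no valid match — LHS pattern not found
R1: no valid match — LHS pattern not found
R2: no valid match — LHS pattern not found
R3: 16 valid matches — {0↦1, 1↦0, 2↦4}, {0↦1, 1↦0, 2↦5}, {0↦1, 1↦0, 2↦6} (+13 more)

Answer: [R3]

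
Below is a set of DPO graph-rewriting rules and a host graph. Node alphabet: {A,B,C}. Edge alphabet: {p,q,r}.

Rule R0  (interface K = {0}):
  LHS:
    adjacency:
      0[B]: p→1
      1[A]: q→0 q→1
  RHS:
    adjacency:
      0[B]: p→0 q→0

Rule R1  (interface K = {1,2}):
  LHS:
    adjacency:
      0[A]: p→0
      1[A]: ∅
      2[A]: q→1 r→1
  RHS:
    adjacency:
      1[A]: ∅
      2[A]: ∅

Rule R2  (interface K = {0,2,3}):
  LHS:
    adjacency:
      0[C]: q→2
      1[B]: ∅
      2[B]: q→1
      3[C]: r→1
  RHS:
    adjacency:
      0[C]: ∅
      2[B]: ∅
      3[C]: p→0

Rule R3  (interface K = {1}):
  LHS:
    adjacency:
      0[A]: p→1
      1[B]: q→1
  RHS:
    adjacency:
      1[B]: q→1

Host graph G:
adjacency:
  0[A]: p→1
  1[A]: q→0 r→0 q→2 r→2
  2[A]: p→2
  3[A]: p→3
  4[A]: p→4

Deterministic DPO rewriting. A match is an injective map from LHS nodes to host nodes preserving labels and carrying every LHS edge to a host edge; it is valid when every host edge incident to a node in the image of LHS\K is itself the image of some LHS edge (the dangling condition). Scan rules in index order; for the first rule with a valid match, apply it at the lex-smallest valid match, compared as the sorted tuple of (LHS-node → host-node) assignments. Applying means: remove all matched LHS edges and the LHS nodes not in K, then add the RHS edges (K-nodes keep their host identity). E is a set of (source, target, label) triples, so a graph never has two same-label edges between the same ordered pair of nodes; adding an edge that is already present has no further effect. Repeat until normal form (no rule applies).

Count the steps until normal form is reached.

Answer: 2

Derivation:
start.  V:5 E:8  edges: 0-p->1 1-q->0 1-r->0 1-q->2 1-r->2 2-p->2 3-p->3 4-p->4
1. fire R1 via {0↦3, 1↦0, 2↦1}  →  V:4 E:5  edges: 0-p->1 1-q->2 1-r->2 2-p->2 4-p->4
2. fire R1 via {0↦4, 1↦2, 2↦1}  →  V:3 E:2  edges: 0-p->1 2-p->2
normal form: no rule applies after step 2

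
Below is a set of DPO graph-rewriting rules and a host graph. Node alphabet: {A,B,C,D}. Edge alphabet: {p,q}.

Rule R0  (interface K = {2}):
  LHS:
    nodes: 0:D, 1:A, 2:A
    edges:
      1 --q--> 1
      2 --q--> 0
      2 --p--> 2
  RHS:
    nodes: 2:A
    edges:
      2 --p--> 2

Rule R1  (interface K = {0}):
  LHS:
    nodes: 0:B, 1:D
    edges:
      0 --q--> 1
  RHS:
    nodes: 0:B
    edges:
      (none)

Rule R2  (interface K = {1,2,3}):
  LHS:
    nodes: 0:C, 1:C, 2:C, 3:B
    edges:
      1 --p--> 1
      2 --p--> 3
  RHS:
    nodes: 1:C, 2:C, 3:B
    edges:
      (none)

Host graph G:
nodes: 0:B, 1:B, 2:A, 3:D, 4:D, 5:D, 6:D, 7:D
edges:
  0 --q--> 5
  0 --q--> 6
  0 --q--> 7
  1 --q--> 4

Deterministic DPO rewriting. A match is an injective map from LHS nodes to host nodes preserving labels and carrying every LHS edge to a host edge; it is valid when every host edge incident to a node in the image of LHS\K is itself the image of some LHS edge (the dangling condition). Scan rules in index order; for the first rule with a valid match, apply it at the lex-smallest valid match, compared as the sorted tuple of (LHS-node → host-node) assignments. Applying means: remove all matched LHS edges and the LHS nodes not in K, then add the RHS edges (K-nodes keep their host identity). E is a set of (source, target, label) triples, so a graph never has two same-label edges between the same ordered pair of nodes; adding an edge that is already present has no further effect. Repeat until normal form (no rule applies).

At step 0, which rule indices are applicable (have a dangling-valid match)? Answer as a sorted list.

Answer: [R1]

Steps:
R0: no valid match — LHS pattern not found
R1: 4 valid matches — {0↦0, 1↦5}, {0↦0, 1↦6}, {0↦0, 1↦7} (+1 more)
R2: no valid match — LHS pattern not found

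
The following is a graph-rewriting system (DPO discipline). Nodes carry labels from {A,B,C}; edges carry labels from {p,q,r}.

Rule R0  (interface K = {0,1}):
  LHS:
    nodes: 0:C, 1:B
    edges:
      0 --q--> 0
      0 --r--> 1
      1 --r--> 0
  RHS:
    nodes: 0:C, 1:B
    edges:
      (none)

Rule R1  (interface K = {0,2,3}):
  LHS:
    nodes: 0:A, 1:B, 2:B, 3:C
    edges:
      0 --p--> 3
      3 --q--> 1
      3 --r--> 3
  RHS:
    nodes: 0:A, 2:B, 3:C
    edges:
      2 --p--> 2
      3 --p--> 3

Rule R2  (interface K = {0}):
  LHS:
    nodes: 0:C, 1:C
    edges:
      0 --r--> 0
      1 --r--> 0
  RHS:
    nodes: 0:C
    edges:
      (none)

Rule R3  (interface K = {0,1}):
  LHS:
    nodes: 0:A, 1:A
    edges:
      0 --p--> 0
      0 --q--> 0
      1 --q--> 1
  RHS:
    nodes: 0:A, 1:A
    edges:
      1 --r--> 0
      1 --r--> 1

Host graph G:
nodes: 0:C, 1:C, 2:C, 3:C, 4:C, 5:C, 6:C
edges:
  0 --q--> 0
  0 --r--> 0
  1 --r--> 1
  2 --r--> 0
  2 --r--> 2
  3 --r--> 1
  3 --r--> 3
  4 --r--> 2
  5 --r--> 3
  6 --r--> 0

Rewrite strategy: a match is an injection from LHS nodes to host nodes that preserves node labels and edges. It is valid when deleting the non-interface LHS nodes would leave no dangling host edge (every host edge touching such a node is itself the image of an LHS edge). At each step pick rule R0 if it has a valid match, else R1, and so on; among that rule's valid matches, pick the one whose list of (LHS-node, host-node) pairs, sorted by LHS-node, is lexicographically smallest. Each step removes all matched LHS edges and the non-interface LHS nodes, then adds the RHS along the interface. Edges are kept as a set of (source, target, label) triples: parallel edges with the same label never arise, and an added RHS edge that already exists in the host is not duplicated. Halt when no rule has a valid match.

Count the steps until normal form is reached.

[0] host  ⇒  7 nodes, 10 edges  {0-q->0 0-r->0 1-r->1 2-r->0 2-r->2 3-r->1 3-r->3 4-r->2 5-r->3 6-r->0}
[1] R2 @ {0↦0, 1↦6}  ⇒  6 nodes, 8 edges  {0-q->0 1-r->1 2-r->0 2-r->2 3-r->1 3-r->3 4-r->2 5-r->3}
[2] R2 @ {0↦2, 1↦4}  ⇒  5 nodes, 6 edges  {0-q->0 1-r->1 2-r->0 3-r->1 3-r->3 5-r->3}
[3] R2 @ {0↦3, 1↦5}  ⇒  4 nodes, 4 edges  {0-q->0 1-r->1 2-r->0 3-r->1}
[4] R2 @ {0↦1, 1↦3}  ⇒  3 nodes, 2 edges  {0-q->0 2-r->0}
normal form: no rule applies after step 4

Answer: 4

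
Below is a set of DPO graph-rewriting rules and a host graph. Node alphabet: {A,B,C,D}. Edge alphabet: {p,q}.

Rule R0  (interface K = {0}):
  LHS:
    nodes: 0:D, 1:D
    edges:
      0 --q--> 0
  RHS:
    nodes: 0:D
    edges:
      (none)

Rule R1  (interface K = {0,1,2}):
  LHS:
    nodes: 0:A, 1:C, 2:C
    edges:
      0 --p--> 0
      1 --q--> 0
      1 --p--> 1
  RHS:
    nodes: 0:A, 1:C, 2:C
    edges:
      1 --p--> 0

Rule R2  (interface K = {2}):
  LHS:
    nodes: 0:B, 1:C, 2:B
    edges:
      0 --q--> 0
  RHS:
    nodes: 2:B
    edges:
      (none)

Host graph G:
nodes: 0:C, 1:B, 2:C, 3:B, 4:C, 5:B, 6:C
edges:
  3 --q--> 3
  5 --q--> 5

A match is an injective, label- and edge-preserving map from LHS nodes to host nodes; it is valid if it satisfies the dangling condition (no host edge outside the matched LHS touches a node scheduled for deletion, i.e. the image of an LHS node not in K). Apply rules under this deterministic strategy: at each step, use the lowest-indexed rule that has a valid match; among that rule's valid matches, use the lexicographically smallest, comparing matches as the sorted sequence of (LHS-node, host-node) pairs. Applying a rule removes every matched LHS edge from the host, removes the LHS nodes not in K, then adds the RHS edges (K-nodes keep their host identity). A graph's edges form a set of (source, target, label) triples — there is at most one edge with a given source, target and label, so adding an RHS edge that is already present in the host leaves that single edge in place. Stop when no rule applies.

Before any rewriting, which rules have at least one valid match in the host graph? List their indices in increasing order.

Answer: [R2]

Rewrite trace:
R0: no valid match — LHS pattern not found
R1: no valid match — LHS pattern not found
R2: 16 valid matches — {0↦3, 1↦0, 2↦1}, {0↦3, 1↦0, 2↦5}, {0↦3, 1↦2, 2↦1} (+13 more)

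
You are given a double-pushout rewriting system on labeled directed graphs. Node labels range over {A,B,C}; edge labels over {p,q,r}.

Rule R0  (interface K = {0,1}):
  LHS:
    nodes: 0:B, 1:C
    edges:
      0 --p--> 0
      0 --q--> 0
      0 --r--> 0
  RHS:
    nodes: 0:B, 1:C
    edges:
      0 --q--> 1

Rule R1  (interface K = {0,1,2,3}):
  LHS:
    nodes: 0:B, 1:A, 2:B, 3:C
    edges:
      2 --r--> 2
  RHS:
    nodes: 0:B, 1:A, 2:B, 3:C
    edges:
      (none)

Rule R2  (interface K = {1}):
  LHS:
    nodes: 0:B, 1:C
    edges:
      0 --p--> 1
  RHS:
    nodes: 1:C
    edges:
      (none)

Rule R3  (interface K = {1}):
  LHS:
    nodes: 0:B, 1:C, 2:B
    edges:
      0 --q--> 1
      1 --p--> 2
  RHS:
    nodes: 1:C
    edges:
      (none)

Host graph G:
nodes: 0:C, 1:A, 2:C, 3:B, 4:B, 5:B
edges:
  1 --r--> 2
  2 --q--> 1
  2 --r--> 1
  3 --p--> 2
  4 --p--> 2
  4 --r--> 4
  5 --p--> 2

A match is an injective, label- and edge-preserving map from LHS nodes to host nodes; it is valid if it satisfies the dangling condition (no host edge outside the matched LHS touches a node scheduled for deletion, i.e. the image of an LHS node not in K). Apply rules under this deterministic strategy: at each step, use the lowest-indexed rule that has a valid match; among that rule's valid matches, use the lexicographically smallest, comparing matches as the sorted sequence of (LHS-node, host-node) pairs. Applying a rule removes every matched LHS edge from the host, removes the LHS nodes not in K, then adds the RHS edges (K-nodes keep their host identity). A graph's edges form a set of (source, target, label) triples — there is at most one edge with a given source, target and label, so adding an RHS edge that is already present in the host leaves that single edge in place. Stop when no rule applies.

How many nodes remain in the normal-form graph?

[0] host  ⇒  6 nodes, 7 edges  {1-r->2 2-q->1 2-r->1 3-p->2 4-p->2 4-r->4 5-p->2}
[1] R1 @ {0↦3, 1↦1, 2↦4, 3↦0}  ⇒  6 nodes, 6 edges  {1-r->2 2-q->1 2-r->1 3-p->2 4-p->2 5-p->2}
[2] R2 @ {0↦3, 1↦2}  ⇒  5 nodes, 5 edges  {1-r->2 2-q->1 2-r->1 4-p->2 5-p->2}
[3] R2 @ {0↦4, 1↦2}  ⇒  4 nodes, 4 edges  {1-r->2 2-q->1 2-r->1 5-p->2}
[4] R2 @ {0↦5, 1↦2}  ⇒  3 nodes, 3 edges  {1-r->2 2-q->1 2-r->1}
halt: no rule applies after step 4
NF nodes: {0:C, 1:A, 2:C}

Answer: 3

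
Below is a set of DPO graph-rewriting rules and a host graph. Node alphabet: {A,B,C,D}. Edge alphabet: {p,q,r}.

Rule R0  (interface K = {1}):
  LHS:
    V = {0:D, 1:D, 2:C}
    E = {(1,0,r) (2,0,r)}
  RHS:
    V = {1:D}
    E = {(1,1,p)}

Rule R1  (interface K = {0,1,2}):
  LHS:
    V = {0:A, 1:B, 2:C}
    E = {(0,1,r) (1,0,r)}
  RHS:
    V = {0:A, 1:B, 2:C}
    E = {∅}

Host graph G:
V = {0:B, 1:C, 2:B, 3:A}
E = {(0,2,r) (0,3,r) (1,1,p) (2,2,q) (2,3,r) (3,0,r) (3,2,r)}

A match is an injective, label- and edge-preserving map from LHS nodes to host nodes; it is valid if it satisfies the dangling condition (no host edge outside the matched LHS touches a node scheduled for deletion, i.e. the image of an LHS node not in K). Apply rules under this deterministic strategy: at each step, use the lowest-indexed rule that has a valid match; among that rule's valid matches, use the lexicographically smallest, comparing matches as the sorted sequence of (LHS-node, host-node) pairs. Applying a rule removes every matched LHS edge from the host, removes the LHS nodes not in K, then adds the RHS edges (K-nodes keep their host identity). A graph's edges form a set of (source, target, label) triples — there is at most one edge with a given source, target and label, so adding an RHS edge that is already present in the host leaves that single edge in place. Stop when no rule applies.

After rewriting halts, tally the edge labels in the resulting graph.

[0] host  ⇒  4 nodes, 7 edges  {0-r->2 0-r->3 1-p->1 2-q->2 2-r->3 3-r->0 3-r->2}
[1] R1 @ {0↦3, 1↦0, 2↦1}  ⇒  4 nodes, 5 edges  {0-r->2 1-p->1 2-q->2 2-r->3 3-r->2}
[2] R1 @ {0↦3, 1↦2, 2↦1}  ⇒  4 nodes, 3 edges  {0-r->2 1-p->1 2-q->2}
halt: no rule applies after step 2
NF edges: [(0, 2, 'r'), (1, 1, 'p'), (2, 2, 'q')]

Answer: p:1 q:1 r:1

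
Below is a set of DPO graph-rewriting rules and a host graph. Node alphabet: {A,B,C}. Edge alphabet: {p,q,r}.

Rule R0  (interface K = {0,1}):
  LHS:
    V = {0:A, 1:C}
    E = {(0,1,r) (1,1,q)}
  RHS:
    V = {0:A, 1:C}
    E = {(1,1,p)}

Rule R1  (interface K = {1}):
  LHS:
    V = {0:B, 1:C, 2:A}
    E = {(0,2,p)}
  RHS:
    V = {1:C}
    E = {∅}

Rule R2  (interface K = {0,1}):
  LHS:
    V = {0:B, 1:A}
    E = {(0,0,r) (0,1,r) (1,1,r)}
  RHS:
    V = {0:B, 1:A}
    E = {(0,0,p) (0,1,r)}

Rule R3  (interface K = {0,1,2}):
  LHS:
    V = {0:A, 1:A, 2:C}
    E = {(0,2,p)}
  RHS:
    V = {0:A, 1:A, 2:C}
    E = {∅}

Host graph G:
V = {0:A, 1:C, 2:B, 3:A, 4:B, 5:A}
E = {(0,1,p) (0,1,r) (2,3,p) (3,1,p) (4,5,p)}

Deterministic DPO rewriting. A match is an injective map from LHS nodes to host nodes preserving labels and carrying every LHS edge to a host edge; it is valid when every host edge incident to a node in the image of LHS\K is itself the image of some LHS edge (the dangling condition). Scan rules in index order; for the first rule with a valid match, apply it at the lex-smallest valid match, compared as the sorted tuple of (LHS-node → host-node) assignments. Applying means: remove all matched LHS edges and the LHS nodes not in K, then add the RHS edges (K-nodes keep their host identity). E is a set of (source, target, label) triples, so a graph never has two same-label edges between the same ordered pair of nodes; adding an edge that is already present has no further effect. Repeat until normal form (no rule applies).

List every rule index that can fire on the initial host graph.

Answer: [R1,R3]

Derivation:
R0: no valid match — LHS pattern not found
R1: 1 valid match — {0↦4, 1↦1, 2↦5}
R2: no valid match — LHS pattern not found
R3: 4 valid matches — {0↦0, 1↦3, 2↦1}, {0↦0, 1↦5, 2↦1}, {0↦3, 1↦0, 2↦1} (+1 more)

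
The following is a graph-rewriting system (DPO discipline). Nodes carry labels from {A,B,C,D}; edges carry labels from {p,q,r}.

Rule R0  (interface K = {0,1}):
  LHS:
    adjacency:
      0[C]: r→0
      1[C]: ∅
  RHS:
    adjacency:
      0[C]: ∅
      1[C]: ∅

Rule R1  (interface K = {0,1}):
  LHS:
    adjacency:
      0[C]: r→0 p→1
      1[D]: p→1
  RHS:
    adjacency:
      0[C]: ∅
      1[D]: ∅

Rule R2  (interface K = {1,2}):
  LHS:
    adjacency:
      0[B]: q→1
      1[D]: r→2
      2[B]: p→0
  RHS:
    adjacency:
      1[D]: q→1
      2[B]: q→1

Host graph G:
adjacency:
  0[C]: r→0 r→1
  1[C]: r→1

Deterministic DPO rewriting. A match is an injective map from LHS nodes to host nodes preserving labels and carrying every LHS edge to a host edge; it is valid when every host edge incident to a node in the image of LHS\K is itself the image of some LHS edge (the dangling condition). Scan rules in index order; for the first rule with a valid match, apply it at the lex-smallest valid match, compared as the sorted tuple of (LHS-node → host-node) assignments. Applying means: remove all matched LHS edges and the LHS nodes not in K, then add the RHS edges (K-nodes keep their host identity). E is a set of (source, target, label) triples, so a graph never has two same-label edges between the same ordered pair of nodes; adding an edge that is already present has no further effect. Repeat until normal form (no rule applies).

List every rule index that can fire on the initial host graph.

Answer: [R0]

Derivation:
R0: 2 valid matches — {0↦0, 1↦1}, {0↦1, 1↦0}
R1: no valid match — LHS pattern not found
R2: no valid match — LHS pattern not found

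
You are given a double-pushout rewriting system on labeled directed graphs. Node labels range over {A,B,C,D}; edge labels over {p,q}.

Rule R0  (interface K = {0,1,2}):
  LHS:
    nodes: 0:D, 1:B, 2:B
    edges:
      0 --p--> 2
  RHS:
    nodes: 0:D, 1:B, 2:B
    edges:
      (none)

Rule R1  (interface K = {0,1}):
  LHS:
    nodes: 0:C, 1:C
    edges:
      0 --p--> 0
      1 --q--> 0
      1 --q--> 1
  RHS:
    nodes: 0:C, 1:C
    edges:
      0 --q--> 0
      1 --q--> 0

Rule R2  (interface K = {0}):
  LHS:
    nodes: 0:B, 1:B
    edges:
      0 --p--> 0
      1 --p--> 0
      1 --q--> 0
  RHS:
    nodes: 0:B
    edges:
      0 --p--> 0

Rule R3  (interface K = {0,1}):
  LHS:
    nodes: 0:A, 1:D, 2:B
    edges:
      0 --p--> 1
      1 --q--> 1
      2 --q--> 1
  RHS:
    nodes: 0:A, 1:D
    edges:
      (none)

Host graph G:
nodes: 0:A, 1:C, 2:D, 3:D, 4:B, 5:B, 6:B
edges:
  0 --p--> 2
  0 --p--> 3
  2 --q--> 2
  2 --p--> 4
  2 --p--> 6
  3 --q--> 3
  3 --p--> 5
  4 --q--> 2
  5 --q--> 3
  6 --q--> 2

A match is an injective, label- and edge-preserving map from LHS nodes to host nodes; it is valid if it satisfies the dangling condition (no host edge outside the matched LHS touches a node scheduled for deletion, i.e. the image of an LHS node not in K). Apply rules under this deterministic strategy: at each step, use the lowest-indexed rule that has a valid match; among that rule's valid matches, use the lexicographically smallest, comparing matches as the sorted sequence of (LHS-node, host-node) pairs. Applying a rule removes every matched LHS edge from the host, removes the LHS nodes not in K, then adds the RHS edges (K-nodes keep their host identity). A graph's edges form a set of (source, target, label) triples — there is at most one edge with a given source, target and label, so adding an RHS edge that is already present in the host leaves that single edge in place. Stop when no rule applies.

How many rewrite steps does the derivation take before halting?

Answer: 5

Rewrite trace:
start.  V:7 E:10  edges: 0-p->2 0-p->3 2-q->2 2-p->4 2-p->6 3-q->3 3-p->5 4-q->2 5-q->3 6-q->2
1. fire R0 via {0↦2, 1↦4, 2↦6}  →  V:7 E:9  edges: 0-p->2 0-p->3 2-q->2 2-p->4 3-q->3 3-p->5 4-q->2 5-q->3 6-q->2
2. fire R0 via {0↦2, 1↦5, 2↦4}  →  V:7 E:8  edges: 0-p->2 0-p->3 2-q->2 3-q->3 3-p->5 4-q->2 5-q->3 6-q->2
3. fire R0 via {0↦3, 1↦4, 2↦5}  →  V:7 E:7  edges: 0-p->2 0-p->3 2-q->2 3-q->3 4-q->2 5-q->3 6-q->2
4. fire R3 via {0↦0, 1↦2, 2↦4}  →  V:6 E:4  edges: 0-p->3 3-q->3 5-q->3 6-q->2
5. fire R3 via {0↦0, 1↦3, 2↦5}  →  V:5 E:1  edges: 6-q->2
halt: no rule applies after step 5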